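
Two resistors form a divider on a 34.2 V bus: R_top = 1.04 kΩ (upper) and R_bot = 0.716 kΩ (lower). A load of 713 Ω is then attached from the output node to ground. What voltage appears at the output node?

V_out ≈ 8.74 V

The load sits in parallel with R_bot: R_bot‖R_L = (716 × 713) / (716 + 713) = 357.2 Ω.
V_out = 34.2 × 357.2 / (1040 + 357.2) = 34.2 × 357.2/1397 = 8.74 V.
(Unloaded it would have been 13.9 V.)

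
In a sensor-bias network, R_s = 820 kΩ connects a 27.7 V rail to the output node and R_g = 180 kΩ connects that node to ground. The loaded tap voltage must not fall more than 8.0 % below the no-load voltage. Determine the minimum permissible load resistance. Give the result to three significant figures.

Output resistance R_th = R_s‖R_g = (820 × 180)/1000 = 147.6 kΩ.
The fractional drop is R_th/(R_th + R_L); requiring this ≤ 0.0800 gives R_L ≥ R_th(1/0.0800 − 1) = 147.6 × 11.50 = 1.70 MΩ.

R_L(min) ≈ 1.70 MΩ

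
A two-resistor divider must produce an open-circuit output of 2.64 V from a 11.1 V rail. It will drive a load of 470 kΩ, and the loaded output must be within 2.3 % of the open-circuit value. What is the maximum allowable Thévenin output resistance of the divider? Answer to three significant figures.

Loading drop = R_th/(R_th + R_L) ≤ 0.0230, so R_th ≤ R_L · ε/(1−ε) = 470 kΩ × 0.0230/0.9770 = 11.1 kΩ.

R_th ≤ 11.1 kΩ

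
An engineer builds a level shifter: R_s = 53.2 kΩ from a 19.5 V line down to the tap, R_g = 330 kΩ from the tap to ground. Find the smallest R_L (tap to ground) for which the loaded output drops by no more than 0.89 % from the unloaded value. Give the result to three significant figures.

Output resistance R_th = R_s‖R_g = (53.2 × 330)/383.2 = 45.81 kΩ.
The fractional drop is R_th/(R_th + R_L); requiring this ≤ 0.00890 gives R_L ≥ R_th(1/0.00890 − 1) = 45.81 × 111.4 = 5.10 MΩ.

R_L(min) ≈ 5.10 MΩ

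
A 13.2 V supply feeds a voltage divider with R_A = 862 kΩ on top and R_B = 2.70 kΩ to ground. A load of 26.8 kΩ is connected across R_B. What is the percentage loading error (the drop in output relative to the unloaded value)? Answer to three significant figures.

The divider's output (Thévenin) resistance is R_A‖R_B = 2.692 kΩ.
Fractional drop under load = R_th/(R_th + R_L) = 2.692 / (2.692 + 26.8) = 0.09127.
So the output falls by 9.13 %.

9.13 %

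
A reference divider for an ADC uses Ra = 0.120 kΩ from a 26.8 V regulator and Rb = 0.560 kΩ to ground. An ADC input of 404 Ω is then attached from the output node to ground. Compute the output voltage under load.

V_out ≈ 17.7 V

The load sits in parallel with Rb: Rb‖R_L = (560 × 404) / (560 + 404) = 234.7 Ω.
V_out = 26.8 × 234.7 / (120 + 234.7) = 26.8 × 234.7/354.7 = 17.7 V.
(Unloaded it would have been 22.1 V.)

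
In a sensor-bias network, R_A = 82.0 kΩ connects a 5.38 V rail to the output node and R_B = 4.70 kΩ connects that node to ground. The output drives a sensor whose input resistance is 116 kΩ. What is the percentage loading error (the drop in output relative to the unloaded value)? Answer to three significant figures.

3.69 %

The divider's output (Thévenin) resistance is R_A‖R_B = 4.445 kΩ.
Fractional drop under load = R_th/(R_th + R_L) = 4.445 / (4.445 + 116) = 0.03691.
So the output falls by 3.69 %.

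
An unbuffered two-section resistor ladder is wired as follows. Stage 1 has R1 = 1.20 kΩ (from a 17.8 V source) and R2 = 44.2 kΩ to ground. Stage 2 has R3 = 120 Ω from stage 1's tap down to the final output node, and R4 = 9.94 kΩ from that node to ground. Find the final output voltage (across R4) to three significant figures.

V_out ≈ 15.3 V

Stage 2 presents R3+R4 = 10060 Ω as a load on stage 1's tap.
Stage 1's lower leg becomes R2‖(R3+R4) = 8195 Ω, so V_mid = 17.8 × 8195/9395 = 15.53 V.
Stage 2 is itself unloaded: V_out = V_mid × R4/(R3+R4) = 15.53 × 9940/10060 = 15.3 V.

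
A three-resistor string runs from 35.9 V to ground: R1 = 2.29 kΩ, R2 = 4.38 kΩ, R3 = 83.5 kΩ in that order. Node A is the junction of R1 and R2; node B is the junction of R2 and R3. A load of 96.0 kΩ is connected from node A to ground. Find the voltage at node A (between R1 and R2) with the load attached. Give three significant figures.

V ≈ 34.2 V

Below node A the series string R2+R3 = 87.88 kΩ sits in parallel with the 96.0 kΩ load: 45.88 kΩ.
V_A = 35.9 × 45.88/(2.29 + 45.88) = 34.2 V.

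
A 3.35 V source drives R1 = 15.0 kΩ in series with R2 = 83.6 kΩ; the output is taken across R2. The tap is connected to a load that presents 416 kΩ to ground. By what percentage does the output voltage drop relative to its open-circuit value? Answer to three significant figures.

2.97 %

The divider's output (Thévenin) resistance is R1‖R2 = 12.72 kΩ.
Fractional drop under load = R_th/(R_th + R_L) = 12.72 / (12.72 + 416) = 0.02967.
So the output falls by 2.97 %.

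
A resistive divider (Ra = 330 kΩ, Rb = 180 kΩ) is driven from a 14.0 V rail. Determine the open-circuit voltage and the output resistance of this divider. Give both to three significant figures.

V_th is the open-circuit tap voltage: 14.0 × 180/(330 + 180) = 4.94 V.
With the supply zeroed, Ra and Rb appear in parallel from the tap: R_th = Ra‖Rb = (330 × 180)/510.0 = 116 kΩ.

V_th = 4.94 V, R_th = 116 kΩ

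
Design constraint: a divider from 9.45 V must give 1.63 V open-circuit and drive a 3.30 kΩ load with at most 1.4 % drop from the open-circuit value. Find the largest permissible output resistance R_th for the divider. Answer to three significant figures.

Loading drop = R_th/(R_th + R_L) ≤ 0.0140, so R_th ≤ R_L · ε/(1−ε) = 3.30 kΩ × 0.0140/0.9860 = 46.9 Ω.
(Any R1, R2 with R2/(R1+R2) = 0.172 and R1‖R2 ≤ 46.9 Ω will meet the spec.)

R_th ≤ 46.9 Ω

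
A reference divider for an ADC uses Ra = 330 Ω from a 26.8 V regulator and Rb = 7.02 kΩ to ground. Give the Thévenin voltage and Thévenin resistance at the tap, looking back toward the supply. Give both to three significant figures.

V_th is the open-circuit tap voltage: 26.8 × 7020/(330 + 7020) = 25.6 V.
With the supply zeroed, Ra and Rb appear in parallel from the tap: R_th = Ra‖Rb = (330 × 7020)/7350 = 315 Ω.

V_th = 25.6 V, R_th = 315 Ω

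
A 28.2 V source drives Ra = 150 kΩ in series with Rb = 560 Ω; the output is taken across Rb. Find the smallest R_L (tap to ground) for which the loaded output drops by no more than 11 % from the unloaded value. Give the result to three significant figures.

Output resistance R_th = Ra‖Rb = (150000 × 560)/150600 = 557.9 Ω.
The fractional drop is R_th/(R_th + R_L); requiring this ≤ 0.110 gives R_L ≥ R_th(1/0.110 − 1) = 557.9 × 8.091 = 4.51 kΩ.

R_L(min) ≈ 4.51 kΩ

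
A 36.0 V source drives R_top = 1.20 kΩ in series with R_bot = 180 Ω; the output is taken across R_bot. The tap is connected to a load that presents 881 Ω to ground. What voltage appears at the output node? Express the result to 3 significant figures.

The load sits in parallel with R_bot: R_bot‖R_L = (180 × 881) / (180 + 881) = 149.5 Ω.
V_out = 36.0 × 149.5 / (1200 + 149.5) = 36.0 × 149.5/1349 = 3.99 V.

V_out ≈ 3.99 V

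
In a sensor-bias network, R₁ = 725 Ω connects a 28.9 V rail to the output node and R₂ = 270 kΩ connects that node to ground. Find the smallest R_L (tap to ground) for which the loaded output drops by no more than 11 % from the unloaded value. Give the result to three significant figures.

R_L(min) ≈ 5.85 kΩ

Output resistance R_th = R₁‖R₂ = (725 × 270000)/270700 = 723.1 Ω.
The fractional drop is R_th/(R_th + R_L); requiring this ≤ 0.110 gives R_L ≥ R_th(1/0.110 − 1) = 723.1 × 8.091 = 5.85 kΩ.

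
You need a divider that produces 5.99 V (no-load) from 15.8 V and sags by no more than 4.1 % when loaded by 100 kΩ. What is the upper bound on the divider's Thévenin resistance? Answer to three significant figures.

Loading drop = R_th/(R_th + R_L) ≤ 0.0410, so R_th ≤ R_L · ε/(1−ε) = 100 kΩ × 0.0410/0.9590 = 4.28 kΩ.

R_th ≤ 4.28 kΩ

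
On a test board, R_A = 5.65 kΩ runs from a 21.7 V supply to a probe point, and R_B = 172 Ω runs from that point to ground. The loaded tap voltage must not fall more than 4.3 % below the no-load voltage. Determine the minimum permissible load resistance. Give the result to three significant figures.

R_L(min) ≈ 3.71 kΩ

Output resistance R_th = R_A‖R_B = (5650 × 172)/5822 = 166.9 Ω.
The fractional drop is R_th/(R_th + R_L); requiring this ≤ 0.0430 gives R_L ≥ R_th(1/0.0430 − 1) = 166.9 × 22.26 = 3.71 kΩ.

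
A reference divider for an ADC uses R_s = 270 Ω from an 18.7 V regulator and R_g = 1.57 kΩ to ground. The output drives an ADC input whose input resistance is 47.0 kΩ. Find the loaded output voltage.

The load sits in parallel with R_g: R_g‖R_L = (1570 × 47000) / (1570 + 47000) = 1519 Ω.
V_out = 18.7 × 1519 / (270 + 1519) = 18.7 × 1519/1789 = 15.9 V.
(Unloaded it would have been 16.0 V.)

V_out ≈ 15.9 V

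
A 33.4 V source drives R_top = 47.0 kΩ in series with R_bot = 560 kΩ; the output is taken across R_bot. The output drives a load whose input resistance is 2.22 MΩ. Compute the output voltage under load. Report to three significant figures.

The load sits in parallel with R_bot: R_bot‖R_L = (560 × 2220) / (560 + 2220) = 447.2 kΩ.
V_out = 33.4 × 447.2 / (47.0 + 447.2) = 33.4 × 447.2/494.2 = 30.2 V.

V_out ≈ 30.2 V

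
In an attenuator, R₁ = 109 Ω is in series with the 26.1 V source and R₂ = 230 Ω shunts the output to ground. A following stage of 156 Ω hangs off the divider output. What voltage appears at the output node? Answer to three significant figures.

V_out ≈ 12.0 V

The load sits in parallel with R₂: R₂‖R_L = (230 × 156) / (230 + 156) = 92.95 Ω.
V_out = 26.1 × 92.95 / (109 + 92.95) = 26.1 × 92.95/202.0 = 12.0 V.
(Unloaded it would have been 17.7 V.)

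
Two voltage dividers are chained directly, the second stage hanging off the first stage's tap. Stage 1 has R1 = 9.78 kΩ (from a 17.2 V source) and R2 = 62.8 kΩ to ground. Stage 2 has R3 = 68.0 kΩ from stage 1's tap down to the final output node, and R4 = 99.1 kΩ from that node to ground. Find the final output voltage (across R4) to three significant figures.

V_out ≈ 8.40 V

Stage 2 presents R3+R4 = 167.1 kΩ as a load on stage 1's tap.
Stage 1's lower leg becomes R2‖(R3+R4) = 45.65 kΩ, so V_mid = 17.2 × 45.65/55.43 = 14.17 V.
Stage 2 is itself unloaded: V_out = V_mid × R4/(R3+R4) = 14.17 × 99.1/167.1 = 8.40 V.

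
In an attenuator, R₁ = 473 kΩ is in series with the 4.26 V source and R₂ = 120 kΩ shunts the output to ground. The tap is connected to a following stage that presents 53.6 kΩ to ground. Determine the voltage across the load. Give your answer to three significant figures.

The load sits in parallel with R₂: R₂‖R_L = (120 × 53.6) / (120 + 53.6) = 37.05 kΩ.
V_out = 4.26 × 37.05 / (473 + 37.05) = 4.26 × 37.05/510.1 = 0.309 V.

V_out ≈ 0.309 V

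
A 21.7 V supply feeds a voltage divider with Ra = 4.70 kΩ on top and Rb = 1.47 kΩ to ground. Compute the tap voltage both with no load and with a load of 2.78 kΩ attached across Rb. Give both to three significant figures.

Unloaded: 5.17 V; loaded: 3.69 V

Open-circuit: V = 21.7 × 1.47/(4.70 + 1.47) = 5.17 V.
With the load, Rb becomes Rb‖R_L = 0.9616 kΩ, so V = 21.7 × 0.9616/5.662 = 3.69 V.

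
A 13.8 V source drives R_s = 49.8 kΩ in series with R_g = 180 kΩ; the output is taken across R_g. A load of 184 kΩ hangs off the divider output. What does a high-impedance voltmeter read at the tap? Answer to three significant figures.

The load sits in parallel with R_g: R_g‖R_L = (180 × 184) / (180 + 184) = 90.99 kΩ.
V_out = 13.8 × 90.99 / (49.8 + 90.99) = 13.8 × 90.99/140.8 = 8.92 V.

V_out ≈ 8.92 V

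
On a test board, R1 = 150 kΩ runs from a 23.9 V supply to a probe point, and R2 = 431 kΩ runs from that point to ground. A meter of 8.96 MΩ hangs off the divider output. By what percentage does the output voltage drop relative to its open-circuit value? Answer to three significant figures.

1.23 %

The divider's output (Thévenin) resistance is R1‖R2 = 111.3 kΩ.
Fractional drop under load = R_th/(R_th + R_L) = 111.3 / (111.3 + 8960) = 0.01227.
So the output falls by 1.23 %.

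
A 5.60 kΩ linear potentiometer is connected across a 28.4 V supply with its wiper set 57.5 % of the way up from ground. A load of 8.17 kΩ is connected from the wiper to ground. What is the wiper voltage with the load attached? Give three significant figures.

The wiper splits the pot into (1−α)R = 2.380 kΩ above and αR = 3.220 kΩ below.
Lower section ‖ load = 2.310 kΩ.
V_wiper = 28.4 × 2.310/(2.380 + 2.310) = 14.0 V.

V ≈ 14.0 V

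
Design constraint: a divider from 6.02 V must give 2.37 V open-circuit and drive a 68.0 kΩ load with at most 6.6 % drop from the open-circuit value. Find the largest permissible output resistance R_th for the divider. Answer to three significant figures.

Loading drop = R_th/(R_th + R_L) ≤ 0.0660, so R_th ≤ R_L · ε/(1−ε) = 68.0 kΩ × 0.0660/0.9340 = 4.81 kΩ.
(Any R1, R2 with R2/(R1+R2) = 0.394 and R1‖R2 ≤ 4.81 kΩ will meet the spec.)

R_th ≤ 4.81 kΩ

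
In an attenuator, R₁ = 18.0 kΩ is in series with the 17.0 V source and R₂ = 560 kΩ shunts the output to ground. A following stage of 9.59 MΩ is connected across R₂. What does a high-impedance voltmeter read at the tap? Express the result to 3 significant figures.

V_out ≈ 16.4 V

The load sits in parallel with R₂: R₂‖R_L = (560 × 9590) / (560 + 9590) = 529.1 kΩ.
V_out = 17.0 × 529.1 / (18.0 + 529.1) = 17.0 × 529.1/547.1 = 16.4 V.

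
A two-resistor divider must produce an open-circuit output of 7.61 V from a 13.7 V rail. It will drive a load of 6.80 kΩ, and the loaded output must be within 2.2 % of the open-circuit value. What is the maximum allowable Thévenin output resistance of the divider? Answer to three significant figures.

R_th ≤ 153 Ω

Loading drop = R_th/(R_th + R_L) ≤ 0.0220, so R_th ≤ R_L · ε/(1−ε) = 6.80 kΩ × 0.0220/0.9780 = 153 Ω.
(Any R1, R2 with R2/(R1+R2) = 0.555 and R1‖R2 ≤ 153 Ω will meet the spec.)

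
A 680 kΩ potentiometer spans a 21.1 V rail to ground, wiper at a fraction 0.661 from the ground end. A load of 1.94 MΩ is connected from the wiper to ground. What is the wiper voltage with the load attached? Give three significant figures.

V ≈ 12.9 V

The wiper splits the pot into (1−α)R = 230.5 kΩ above and αR = 449.5 kΩ below.
Lower section ‖ load = 364.9 kΩ.
V_wiper = 21.1 × 364.9/(230.5 + 364.9) = 12.9 V.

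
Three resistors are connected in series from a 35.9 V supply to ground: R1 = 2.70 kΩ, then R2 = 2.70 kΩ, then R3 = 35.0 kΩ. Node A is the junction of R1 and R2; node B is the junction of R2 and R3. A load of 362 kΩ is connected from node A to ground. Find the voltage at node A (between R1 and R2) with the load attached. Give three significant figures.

V ≈ 33.3 V

Below node A the series string R2+R3 = 37.70 kΩ sits in parallel with the 362 kΩ load: 34.14 kΩ.
V_A = 35.9 × 34.14/(2.70 + 34.14) = 33.3 V.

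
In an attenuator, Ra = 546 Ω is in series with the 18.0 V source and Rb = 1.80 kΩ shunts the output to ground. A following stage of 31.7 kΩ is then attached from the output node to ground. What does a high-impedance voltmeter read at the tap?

The load sits in parallel with Rb: Rb‖R_L = (1800 × 31700) / (1800 + 31700) = 1703 Ω.
V_out = 18.0 × 1703 / (546 + 1703) = 18.0 × 1703/2249 = 13.6 V.
(Unloaded it would have been 13.8 V.)

V_out ≈ 13.6 V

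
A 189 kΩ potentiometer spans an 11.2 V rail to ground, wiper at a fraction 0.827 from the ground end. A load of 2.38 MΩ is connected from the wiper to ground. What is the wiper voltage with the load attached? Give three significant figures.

The wiper splits the pot into (1−α)R = 32.70 kΩ above and αR = 156.3 kΩ below.
Lower section ‖ load = 146.7 kΩ.
V_wiper = 11.2 × 146.7/(32.70 + 146.7) = 9.16 V.

V ≈ 9.16 V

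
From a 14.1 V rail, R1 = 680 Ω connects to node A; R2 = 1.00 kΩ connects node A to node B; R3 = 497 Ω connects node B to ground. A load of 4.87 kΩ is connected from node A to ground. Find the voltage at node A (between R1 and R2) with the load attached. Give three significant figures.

Below node A the series string R2+R3 = 1497 Ω sits in parallel with the 4870 Ω load: 1145 Ω.
V_A = 14.1 × 1145/(680 + 1145) = 8.85 V.

V ≈ 8.85 V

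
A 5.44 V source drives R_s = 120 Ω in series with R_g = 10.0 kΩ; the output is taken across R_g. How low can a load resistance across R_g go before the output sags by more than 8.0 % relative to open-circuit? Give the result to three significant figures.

R_L(min) ≈ 1.36 kΩ

Output resistance R_th = R_s‖R_g = (120 × 10000)/10120 = 118.6 Ω.
The fractional drop is R_th/(R_th + R_L); requiring this ≤ 0.0800 gives R_L ≥ R_th(1/0.0800 − 1) = 118.6 × 11.50 = 1.36 kΩ.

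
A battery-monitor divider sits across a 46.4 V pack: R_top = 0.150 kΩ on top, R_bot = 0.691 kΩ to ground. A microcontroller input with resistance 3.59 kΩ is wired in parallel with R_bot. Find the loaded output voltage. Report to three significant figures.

V_out ≈ 36.9 V

The load sits in parallel with R_bot: R_bot‖R_L = (691 × 3590) / (691 + 3590) = 579.5 Ω.
V_out = 46.4 × 579.5 / (150 + 579.5) = 46.4 × 579.5/729.5 = 36.9 V.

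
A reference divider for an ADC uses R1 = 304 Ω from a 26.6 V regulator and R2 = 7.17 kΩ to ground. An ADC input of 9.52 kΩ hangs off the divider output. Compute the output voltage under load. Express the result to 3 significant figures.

V_out ≈ 24.8 V

The load sits in parallel with R2: R2‖R_L = (7170 × 9520) / (7170 + 9520) = 4090 Ω.
V_out = 26.6 × 4090 / (304 + 4090) = 26.6 × 4090/4394 = 24.8 V.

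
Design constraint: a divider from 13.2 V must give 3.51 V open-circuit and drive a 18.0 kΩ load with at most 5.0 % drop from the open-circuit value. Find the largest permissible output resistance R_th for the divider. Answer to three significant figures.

R_th ≤ 947 Ω

Loading drop = R_th/(R_th + R_L) ≤ 0.0500, so R_th ≤ R_L · ε/(1−ε) = 18.0 kΩ × 0.0500/0.9500 = 947 Ω.
(Any R1, R2 with R2/(R1+R2) = 0.266 and R1‖R2 ≤ 947 Ω will meet the spec.)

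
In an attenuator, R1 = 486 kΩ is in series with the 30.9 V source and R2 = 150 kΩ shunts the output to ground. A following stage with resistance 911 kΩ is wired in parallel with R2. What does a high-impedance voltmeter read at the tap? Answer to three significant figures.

V_out ≈ 6.47 V

The load sits in parallel with R2: R2‖R_L = (150 × 911) / (150 + 911) = 128.8 kΩ.
V_out = 30.9 × 128.8 / (486 + 128.8) = 30.9 × 128.8/614.8 = 6.47 V.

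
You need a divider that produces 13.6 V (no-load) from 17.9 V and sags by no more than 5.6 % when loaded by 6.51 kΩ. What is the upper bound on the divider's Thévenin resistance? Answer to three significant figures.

R_th ≤ 386 Ω

Loading drop = R_th/(R_th + R_L) ≤ 0.0560, so R_th ≤ R_L · ε/(1−ε) = 6.51 kΩ × 0.0560/0.9440 = 386 Ω.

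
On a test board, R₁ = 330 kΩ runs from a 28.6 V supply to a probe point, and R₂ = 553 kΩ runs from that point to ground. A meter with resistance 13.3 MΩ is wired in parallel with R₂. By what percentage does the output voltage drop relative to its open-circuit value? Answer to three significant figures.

The divider's output (Thévenin) resistance is R₁‖R₂ = 206.7 kΩ.
Fractional drop under load = R_th/(R_th + R_L) = 206.7 / (206.7 + 13300) = 0.01530.
So the output falls by 1.53 %.

1.53 %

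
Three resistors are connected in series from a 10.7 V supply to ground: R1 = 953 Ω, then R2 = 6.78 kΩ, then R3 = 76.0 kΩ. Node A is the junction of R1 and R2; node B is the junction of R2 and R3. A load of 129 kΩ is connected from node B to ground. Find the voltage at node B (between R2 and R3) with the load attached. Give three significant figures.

V ≈ 9.21 V

At node B, R3 is in parallel with the load: R3‖R_L = 47820 Ω.
Below node A the resistance is R2 + (R3‖R_L) = 54600 Ω, so V_A = 10.7 × 54600/55560 = 10.52 V.
Then V_B = V_A × (R3‖R_L)/(R2 + R3‖R_L) = 10.52 × 47820/54600 = 9.21 V.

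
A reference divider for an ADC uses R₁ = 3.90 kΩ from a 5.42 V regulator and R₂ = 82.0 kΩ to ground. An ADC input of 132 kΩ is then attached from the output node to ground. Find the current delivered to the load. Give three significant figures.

I_L ≈ 0.0381 mA

R₂‖R_L = 50.58 kΩ; V_out = 5.42 × 50.58/54.48 = 5.032 V.
I_L = V_out / R_L = 5.032 / 132 kΩ = 0.0381 mA.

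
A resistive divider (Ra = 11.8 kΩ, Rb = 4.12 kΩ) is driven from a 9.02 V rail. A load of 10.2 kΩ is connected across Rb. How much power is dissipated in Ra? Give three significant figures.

P ≈ 4.42 mW

Total resistance from the source is Ra + (Rb‖R_L) = 14.73 kΩ, so I = 9.02/14.73 kΩ = 0.6122 mA.
P = I²·Ra = (0.6122 mA)² × 11.8 kΩ = 4.42 mW.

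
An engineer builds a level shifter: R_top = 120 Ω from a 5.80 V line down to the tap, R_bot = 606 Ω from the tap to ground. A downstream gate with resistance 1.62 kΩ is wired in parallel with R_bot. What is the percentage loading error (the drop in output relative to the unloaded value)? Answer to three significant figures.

The divider's output (Thévenin) resistance is R_top‖R_bot = 100.2 Ω.
Fractional drop under load = R_th/(R_th + R_L) = 100.2 / (100.2 + 1620) = 0.05823.
So the output falls by 5.82 %.

5.82 %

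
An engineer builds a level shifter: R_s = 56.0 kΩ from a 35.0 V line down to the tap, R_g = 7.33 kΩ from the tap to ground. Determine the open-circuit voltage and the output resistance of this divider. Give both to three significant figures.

V_th = 4.05 V, R_th = 6.48 kΩ

V_th is the open-circuit tap voltage: 35.0 × 7.33/(56.0 + 7.33) = 4.05 V.
With the supply zeroed, R_s and R_g appear in parallel from the tap: R_th = R_s‖R_g = (56.0 × 7.33)/63.33 = 6.48 kΩ.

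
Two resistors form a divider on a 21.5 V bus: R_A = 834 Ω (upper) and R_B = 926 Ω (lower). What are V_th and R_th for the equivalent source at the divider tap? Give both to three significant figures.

V_th = 11.3 V, R_th = 439 Ω

V_th is the open-circuit tap voltage: 21.5 × 926/(834 + 926) = 11.3 V.
With the supply zeroed, R_A and R_B appear in parallel from the tap: R_th = R_A‖R_B = (834 × 926)/1760 = 439 Ω.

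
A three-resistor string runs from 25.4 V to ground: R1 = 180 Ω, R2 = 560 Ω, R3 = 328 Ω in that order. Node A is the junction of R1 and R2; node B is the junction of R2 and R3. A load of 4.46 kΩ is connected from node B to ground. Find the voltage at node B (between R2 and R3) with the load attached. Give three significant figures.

V ≈ 7.42 V

At node B, R3 is in parallel with the load: R3‖R_L = 305.5 Ω.
Below node A the resistance is R2 + (R3‖R_L) = 865.5 Ω, so V_A = 25.4 × 865.5/1046 = 21.03 V.
Then V_B = V_A × (R3‖R_L)/(R2 + R3‖R_L) = 21.03 × 305.5/865.5 = 7.42 V.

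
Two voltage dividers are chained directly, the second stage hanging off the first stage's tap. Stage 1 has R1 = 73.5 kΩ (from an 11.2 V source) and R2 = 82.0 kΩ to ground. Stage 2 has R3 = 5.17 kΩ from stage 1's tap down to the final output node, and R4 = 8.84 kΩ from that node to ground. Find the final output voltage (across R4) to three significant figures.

V_out ≈ 0.989 V

Stage 2 presents R3+R4 = 14.01 kΩ as a load on stage 1's tap.
Stage 1's lower leg becomes R2‖(R3+R4) = 11.97 kΩ, so V_mid = 11.2 × 11.97/85.47 = 1.568 V.
Stage 2 is itself unloaded: V_out = V_mid × R4/(R3+R4) = 1.568 × 8.84/14.01 = 0.989 V.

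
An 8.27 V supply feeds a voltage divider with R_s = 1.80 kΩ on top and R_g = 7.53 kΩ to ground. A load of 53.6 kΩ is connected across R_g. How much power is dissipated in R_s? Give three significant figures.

P ≈ 1.74 mW

Total resistance from the source is R_s + (R_g‖R_L) = 8.402 kΩ, so I = 8.27/8.402 kΩ = 0.9842 mA.
P = I²·R_s = (0.9842 mA)² × 1.80 kΩ = 1.74 mW.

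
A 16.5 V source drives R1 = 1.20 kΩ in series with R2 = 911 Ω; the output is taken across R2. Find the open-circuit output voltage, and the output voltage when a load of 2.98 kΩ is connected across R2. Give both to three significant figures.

Open-circuit: V = 16.5 × 911/(1200 + 911) = 7.12 V.
With the load, R2 becomes R2‖R_L = 697.7 Ω, so V = 16.5 × 697.7/1898 = 6.07 V.

Unloaded: 7.12 V; loaded: 6.07 V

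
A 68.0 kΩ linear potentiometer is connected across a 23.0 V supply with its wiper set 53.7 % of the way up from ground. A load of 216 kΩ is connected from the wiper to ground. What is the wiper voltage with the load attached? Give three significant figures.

V ≈ 11.5 V

The wiper splits the pot into (1−α)R = 31.48 kΩ above and αR = 36.52 kΩ below.
Lower section ‖ load = 31.24 kΩ.
V_wiper = 23.0 × 31.24/(31.48 + 31.24) = 11.5 V.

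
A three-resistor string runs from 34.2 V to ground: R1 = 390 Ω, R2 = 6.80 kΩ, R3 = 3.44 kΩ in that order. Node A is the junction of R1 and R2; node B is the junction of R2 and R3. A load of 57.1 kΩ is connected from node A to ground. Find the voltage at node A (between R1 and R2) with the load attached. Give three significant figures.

Below node A the series string R2+R3 = 10240 Ω sits in parallel with the 57100 Ω load: 8683 Ω.
V_A = 34.2 × 8683/(390 + 8683) = 32.7 V.

V ≈ 32.7 V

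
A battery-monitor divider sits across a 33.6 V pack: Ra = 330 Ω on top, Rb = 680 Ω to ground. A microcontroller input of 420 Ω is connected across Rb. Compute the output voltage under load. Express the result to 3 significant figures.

The load sits in parallel with Rb: Rb‖R_L = (680 × 420) / (680 + 420) = 259.6 Ω.
V_out = 33.6 × 259.6 / (330 + 259.6) = 33.6 × 259.6/589.6 = 14.8 V.

V_out ≈ 14.8 V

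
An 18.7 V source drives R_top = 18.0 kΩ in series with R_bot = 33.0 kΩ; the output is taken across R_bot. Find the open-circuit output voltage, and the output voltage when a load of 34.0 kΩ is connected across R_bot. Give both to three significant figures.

Unloaded: 12.1 V; loaded: 9.01 V

Open-circuit: V = 18.7 × 33.0/(18.0 + 33.0) = 12.1 V.
With the load, R_bot becomes R_bot‖R_L = 16.75 kΩ, so V = 18.7 × 16.75/34.75 = 9.01 V.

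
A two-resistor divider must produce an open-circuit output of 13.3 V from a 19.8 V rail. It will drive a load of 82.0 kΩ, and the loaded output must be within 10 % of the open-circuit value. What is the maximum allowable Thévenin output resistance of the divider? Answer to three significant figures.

Loading drop = R_th/(R_th + R_L) ≤ 0.100, so R_th ≤ R_L · ε/(1−ε) = 82.0 kΩ × 0.100/0.9000 = 9.11 kΩ.
(Any R1, R2 with R2/(R1+R2) = 0.672 and R1‖R2 ≤ 9.11 kΩ will meet the spec.)

R_th ≤ 9.11 kΩ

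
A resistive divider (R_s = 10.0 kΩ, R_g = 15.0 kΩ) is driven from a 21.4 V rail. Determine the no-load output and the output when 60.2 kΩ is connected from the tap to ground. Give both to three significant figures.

Open-circuit: V = 21.4 × 15.0/(10.0 + 15.0) = 12.8 V.
With the load, R_g becomes R_g‖R_L = 12.01 kΩ, so V = 21.4 × 12.01/22.01 = 11.7 V.

Unloaded: 12.8 V; loaded: 11.7 V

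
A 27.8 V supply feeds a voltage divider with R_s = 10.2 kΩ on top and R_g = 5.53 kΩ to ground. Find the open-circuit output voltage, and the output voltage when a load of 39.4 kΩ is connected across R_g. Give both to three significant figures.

Unloaded: 9.77 V; loaded: 8.96 V

Open-circuit: V = 27.8 × 5.53/(10.2 + 5.53) = 9.77 V.
With the load, R_g becomes R_g‖R_L = 4.849 kΩ, so V = 27.8 × 4.849/15.05 = 8.96 V.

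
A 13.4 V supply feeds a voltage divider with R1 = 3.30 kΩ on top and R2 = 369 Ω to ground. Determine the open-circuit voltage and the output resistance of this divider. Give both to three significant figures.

V_th is the open-circuit tap voltage: 13.4 × 369/(3300 + 369) = 1.35 V.
With the supply zeroed, R1 and R2 appear in parallel from the tap: R_th = R1‖R2 = (3300 × 369)/3669 = 332 Ω.

V_th = 1.35 V, R_th = 332 Ω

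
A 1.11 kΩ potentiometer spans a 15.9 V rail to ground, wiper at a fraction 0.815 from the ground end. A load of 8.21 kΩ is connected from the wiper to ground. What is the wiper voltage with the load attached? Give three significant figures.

The wiper splits the pot into (1−α)R = 205.4 Ω above and αR = 904.6 Ω below.
Lower section ‖ load = 814.9 Ω.
V_wiper = 15.9 × 814.9/(205.4 + 814.9) = 12.7 V.

V ≈ 12.7 V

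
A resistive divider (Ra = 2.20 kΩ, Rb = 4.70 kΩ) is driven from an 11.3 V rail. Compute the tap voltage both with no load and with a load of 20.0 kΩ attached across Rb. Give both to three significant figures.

Open-circuit: V = 11.3 × 4.70/(2.20 + 4.70) = 7.70 V.
With the load, Rb becomes Rb‖R_L = 3.806 kΩ, so V = 11.3 × 3.806/6.006 = 7.16 V.

Unloaded: 7.70 V; loaded: 7.16 V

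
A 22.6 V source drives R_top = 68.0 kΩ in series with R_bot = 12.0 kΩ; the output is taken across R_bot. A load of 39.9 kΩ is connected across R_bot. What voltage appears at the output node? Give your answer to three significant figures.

V_out ≈ 2.70 V

The load sits in parallel with R_bot: R_bot‖R_L = (12.0 × 39.9) / (12.0 + 39.9) = 9.225 kΩ.
V_out = 22.6 × 9.225 / (68.0 + 9.225) = 22.6 × 9.225/77.23 = 2.70 V.
(Unloaded it would have been 3.39 V.)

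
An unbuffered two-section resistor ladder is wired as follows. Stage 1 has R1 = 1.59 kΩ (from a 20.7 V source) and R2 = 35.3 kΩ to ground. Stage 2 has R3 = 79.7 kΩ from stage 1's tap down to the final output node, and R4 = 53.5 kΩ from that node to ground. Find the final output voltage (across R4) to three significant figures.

V_out ≈ 7.87 V

Stage 2 presents R3+R4 = 133.2 kΩ as a load on stage 1's tap.
Stage 1's lower leg becomes R2‖(R3+R4) = 27.90 kΩ, so V_mid = 20.7 × 27.90/29.49 = 19.58 V.
Stage 2 is itself unloaded: V_out = V_mid × R4/(R3+R4) = 19.58 × 53.5/133.2 = 7.87 V.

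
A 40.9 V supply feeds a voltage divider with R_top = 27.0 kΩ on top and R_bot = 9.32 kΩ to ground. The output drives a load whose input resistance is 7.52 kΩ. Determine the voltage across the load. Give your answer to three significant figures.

The load sits in parallel with R_bot: R_bot‖R_L = (9.32 × 7.52) / (9.32 + 7.52) = 4.162 kΩ.
V_out = 40.9 × 4.162 / (27.0 + 4.162) = 40.9 × 4.162/31.16 = 5.46 V.

V_out ≈ 5.46 V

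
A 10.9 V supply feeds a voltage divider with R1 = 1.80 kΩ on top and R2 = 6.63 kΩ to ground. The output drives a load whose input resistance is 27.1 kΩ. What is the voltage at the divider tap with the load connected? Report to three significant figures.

V_out ≈ 8.15 V

The load sits in parallel with R2: R2‖R_L = (6.63 × 27.1) / (6.63 + 27.1) = 5.327 kΩ.
V_out = 10.9 × 5.327 / (1.80 + 5.327) = 10.9 × 5.327/7.127 = 8.15 V.
(Unloaded it would have been 8.57 V.)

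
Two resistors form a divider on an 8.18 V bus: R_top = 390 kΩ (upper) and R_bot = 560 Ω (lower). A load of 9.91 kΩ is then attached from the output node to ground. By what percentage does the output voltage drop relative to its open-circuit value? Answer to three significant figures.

The divider's output (Thévenin) resistance is R_top‖R_bot = 559.2 Ω.
Fractional drop under load = R_th/(R_th + R_L) = 559.2 / (559.2 + 9910) = 0.05341.
So the output falls by 5.34 %.

5.34 %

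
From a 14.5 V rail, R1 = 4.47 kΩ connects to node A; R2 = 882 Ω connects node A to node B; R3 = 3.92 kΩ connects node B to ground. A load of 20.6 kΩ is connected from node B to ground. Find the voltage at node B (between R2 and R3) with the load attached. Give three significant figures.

At node B, R3 is in parallel with the load: R3‖R_L = 3293 Ω.
Below node A the resistance is R2 + (R3‖R_L) = 4175 Ω, so V_A = 14.5 × 4175/8645 = 7.003 V.
Then V_B = V_A × (R3‖R_L)/(R2 + R3‖R_L) = 7.003 × 3293/4175 = 5.52 V.

V ≈ 5.52 V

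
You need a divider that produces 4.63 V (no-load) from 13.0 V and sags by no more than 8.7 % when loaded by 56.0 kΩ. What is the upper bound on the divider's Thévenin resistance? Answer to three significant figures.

R_th ≤ 5.34 kΩ

Loading drop = R_th/(R_th + R_L) ≤ 0.0870, so R_th ≤ R_L · ε/(1−ε) = 56.0 kΩ × 0.0870/0.9130 = 5.34 kΩ.
(Any R1, R2 with R2/(R1+R2) = 0.356 and R1‖R2 ≤ 5.34 kΩ will meet the spec.)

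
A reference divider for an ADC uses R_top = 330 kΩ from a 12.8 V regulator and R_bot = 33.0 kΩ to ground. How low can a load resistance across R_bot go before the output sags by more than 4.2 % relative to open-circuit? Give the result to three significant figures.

R_L(min) ≈ 684 kΩ

Output resistance R_th = R_top‖R_bot = (330 × 33.0)/363.0 = 30.00 kΩ.
The fractional drop is R_th/(R_th + R_L); requiring this ≤ 0.0420 gives R_L ≥ R_th(1/0.0420 − 1) = 30.00 × 22.81 = 684 kΩ.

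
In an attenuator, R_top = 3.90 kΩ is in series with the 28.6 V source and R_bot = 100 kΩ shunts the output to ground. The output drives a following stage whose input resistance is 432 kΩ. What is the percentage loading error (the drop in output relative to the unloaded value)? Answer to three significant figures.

0.861 %

The divider's output (Thévenin) resistance is R_top‖R_bot = 3.754 kΩ.
Fractional drop under load = R_th/(R_th + R_L) = 3.754 / (3.754 + 432) = 0.008614.
So the output falls by 0.861 %.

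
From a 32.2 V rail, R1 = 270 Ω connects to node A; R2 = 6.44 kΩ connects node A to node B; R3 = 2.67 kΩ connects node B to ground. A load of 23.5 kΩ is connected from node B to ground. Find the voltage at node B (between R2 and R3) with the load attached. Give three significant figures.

At node B, R3 is in parallel with the load: R3‖R_L = 2398 Ω.
Below node A the resistance is R2 + (R3‖R_L) = 8838 Ω, so V_A = 32.2 × 8838/9108 = 31.25 V.
Then V_B = V_A × (R3‖R_L)/(R2 + R3‖R_L) = 31.25 × 2398/8838 = 8.48 V.

V ≈ 8.48 V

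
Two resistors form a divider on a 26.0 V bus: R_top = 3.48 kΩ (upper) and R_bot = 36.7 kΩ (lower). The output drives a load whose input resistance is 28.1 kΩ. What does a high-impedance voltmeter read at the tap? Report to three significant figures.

V_out ≈ 21.3 V

The load sits in parallel with R_bot: R_bot‖R_L = (36.7 × 28.1) / (36.7 + 28.1) = 15.91 kΩ.
V_out = 26.0 × 15.91 / (3.48 + 15.91) = 26.0 × 15.91/19.39 = 21.3 V.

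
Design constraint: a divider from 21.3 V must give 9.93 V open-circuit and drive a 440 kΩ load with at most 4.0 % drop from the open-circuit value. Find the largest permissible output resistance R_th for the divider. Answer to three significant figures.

R_th ≤ 18.3 kΩ

Loading drop = R_th/(R_th + R_L) ≤ 0.0400, so R_th ≤ R_L · ε/(1−ε) = 440 kΩ × 0.0400/0.9600 = 18.3 kΩ.
(Any R1, R2 with R2/(R1+R2) = 0.466 and R1‖R2 ≤ 18.3 kΩ will meet the spec.)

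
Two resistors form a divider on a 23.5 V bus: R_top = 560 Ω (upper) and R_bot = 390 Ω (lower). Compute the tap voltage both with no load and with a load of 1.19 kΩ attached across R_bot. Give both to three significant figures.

Open-circuit: V = 23.5 × 390/(560 + 390) = 9.65 V.
With the load, R_bot becomes R_bot‖R_L = 293.7 Ω, so V = 23.5 × 293.7/853.7 = 8.09 V.

Unloaded: 9.65 V; loaded: 8.09 V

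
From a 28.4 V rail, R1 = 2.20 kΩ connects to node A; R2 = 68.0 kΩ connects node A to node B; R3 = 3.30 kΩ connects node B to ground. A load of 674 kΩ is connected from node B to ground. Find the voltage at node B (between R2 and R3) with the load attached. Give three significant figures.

At node B, R3 is in parallel with the load: R3‖R_L = 3.284 kΩ.
Below node A the resistance is R2 + (R3‖R_L) = 71.28 kΩ, so V_A = 28.4 × 71.28/73.48 = 27.55 V.
Then V_B = V_A × (R3‖R_L)/(R2 + R3‖R_L) = 27.55 × 3.284/71.28 = 1.27 V.

V ≈ 1.27 V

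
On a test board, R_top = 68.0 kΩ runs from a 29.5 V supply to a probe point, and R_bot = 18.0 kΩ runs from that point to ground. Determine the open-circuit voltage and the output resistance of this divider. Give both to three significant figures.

V_th = 6.17 V, R_th = 14.2 kΩ

V_th is the open-circuit tap voltage: 29.5 × 18.0/(68.0 + 18.0) = 6.17 V.
With the supply zeroed, R_top and R_bot appear in parallel from the tap: R_th = R_top‖R_bot = (68.0 × 18.0)/86.00 = 14.2 kΩ.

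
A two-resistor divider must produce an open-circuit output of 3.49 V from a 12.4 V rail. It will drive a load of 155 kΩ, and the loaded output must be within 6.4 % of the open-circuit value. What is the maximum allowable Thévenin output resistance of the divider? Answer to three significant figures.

R_th ≤ 10.6 kΩ

Loading drop = R_th/(R_th + R_L) ≤ 0.0640, so R_th ≤ R_L · ε/(1−ε) = 155 kΩ × 0.0640/0.9360 = 10.6 kΩ.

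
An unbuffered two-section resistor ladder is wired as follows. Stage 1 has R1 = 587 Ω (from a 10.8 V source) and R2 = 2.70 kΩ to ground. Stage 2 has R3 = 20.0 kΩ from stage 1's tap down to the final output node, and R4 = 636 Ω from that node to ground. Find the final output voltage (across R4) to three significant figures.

Stage 2 presents R3+R4 = 20640 Ω as a load on stage 1's tap.
Stage 1's lower leg becomes R2‖(R3+R4) = 2388 Ω, so V_mid = 10.8 × 2388/2975 = 8.669 V.
Stage 2 is itself unloaded: V_out = V_mid × R4/(R3+R4) = 8.669 × 636/20640 = 0.267 V.

V_out ≈ 0.267 V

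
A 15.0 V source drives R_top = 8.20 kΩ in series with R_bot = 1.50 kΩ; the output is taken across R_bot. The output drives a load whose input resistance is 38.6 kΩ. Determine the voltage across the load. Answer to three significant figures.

V_out ≈ 2.25 V

The load sits in parallel with R_bot: R_bot‖R_L = (1.50 × 38.6) / (1.50 + 38.6) = 1.444 kΩ.
V_out = 15.0 × 1.444 / (8.20 + 1.444) = 15.0 × 1.444/9.644 = 2.25 V.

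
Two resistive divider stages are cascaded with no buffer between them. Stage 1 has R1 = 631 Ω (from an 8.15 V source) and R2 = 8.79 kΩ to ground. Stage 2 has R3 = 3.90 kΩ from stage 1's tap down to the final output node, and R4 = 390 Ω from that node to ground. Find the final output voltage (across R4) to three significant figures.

Stage 2 presents R3+R4 = 4290 Ω as a load on stage 1's tap.
Stage 1's lower leg becomes R2‖(R3+R4) = 2883 Ω, so V_mid = 8.15 × 2883/3514 = 6.687 V.
Stage 2 is itself unloaded: V_out = V_mid × R4/(R3+R4) = 6.687 × 390/4290 = 0.608 V.

V_out ≈ 0.608 V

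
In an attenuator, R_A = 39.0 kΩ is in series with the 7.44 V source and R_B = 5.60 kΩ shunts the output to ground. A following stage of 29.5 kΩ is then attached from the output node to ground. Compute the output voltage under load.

The load sits in parallel with R_B: R_B‖R_L = (5.60 × 29.5) / (5.60 + 29.5) = 4.707 kΩ.
V_out = 7.44 × 4.707 / (39.0 + 4.707) = 7.44 × 4.707/43.71 = 0.801 V.
(Unloaded it would have been 0.934 V.)

V_out ≈ 0.801 V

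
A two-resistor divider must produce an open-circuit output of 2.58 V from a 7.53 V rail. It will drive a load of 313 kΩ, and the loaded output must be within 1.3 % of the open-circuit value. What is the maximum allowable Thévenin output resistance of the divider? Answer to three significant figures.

R_th ≤ 4.12 kΩ

Loading drop = R_th/(R_th + R_L) ≤ 0.0130, so R_th ≤ R_L · ε/(1−ε) = 313 kΩ × 0.0130/0.9870 = 4.12 kΩ.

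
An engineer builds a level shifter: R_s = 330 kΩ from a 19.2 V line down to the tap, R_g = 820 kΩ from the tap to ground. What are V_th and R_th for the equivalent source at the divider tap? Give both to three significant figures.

V_th = 13.7 V, R_th = 235 kΩ

V_th is the open-circuit tap voltage: 19.2 × 820/(330 + 820) = 13.7 V.
With the supply zeroed, R_s and R_g appear in parallel from the tap: R_th = R_s‖R_g = (330 × 820)/1150 = 235 kΩ.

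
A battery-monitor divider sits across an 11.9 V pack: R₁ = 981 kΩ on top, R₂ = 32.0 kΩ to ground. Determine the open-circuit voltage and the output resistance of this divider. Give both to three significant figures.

V_th = 0.376 V, R_th = 31.0 kΩ

V_th is the open-circuit tap voltage: 11.9 × 32.0/(981 + 32.0) = 0.376 V.
With the supply zeroed, R₁ and R₂ appear in parallel from the tap: R_th = R₁‖R₂ = (981 × 32.0)/1013 = 31.0 kΩ.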